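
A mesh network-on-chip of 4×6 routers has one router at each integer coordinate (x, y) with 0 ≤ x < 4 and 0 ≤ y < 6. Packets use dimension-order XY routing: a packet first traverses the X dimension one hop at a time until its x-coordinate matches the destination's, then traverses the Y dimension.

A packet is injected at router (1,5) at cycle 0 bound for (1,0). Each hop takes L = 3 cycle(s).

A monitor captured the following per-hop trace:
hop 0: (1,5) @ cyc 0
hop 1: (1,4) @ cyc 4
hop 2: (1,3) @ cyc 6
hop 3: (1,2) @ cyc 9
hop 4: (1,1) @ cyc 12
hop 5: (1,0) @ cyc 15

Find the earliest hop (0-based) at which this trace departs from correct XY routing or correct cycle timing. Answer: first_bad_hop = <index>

hop 1: step (+0,-1), +4 cyc — BAD: Δcyc=4≠L

first_bad_hop = 1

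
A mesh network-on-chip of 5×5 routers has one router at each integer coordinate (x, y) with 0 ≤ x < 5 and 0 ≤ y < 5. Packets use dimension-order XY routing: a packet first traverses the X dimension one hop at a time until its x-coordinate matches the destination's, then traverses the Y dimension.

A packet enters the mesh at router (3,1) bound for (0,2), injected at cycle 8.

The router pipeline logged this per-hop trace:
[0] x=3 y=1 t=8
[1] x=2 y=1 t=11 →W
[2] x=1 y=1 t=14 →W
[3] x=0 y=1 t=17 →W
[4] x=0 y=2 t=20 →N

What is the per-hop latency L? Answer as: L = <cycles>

L = 3

Δcyc across hop 0→1: 11 − 8 = 3.
That increment is L by definition: L = 3.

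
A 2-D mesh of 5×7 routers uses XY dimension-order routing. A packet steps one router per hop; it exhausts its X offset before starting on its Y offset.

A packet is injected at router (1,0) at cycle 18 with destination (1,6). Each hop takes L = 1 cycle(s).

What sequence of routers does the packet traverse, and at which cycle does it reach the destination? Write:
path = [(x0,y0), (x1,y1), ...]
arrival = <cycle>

path = [(1,0), (1,1), (1,2), (1,3), (1,4), (1,5), (1,6)]
arrival = 24

t=18: at (1,0)
t=19: at (1,1) after N
t=20: at (1,2) after N
t=21: at (1,3) after N
t=22: at (1,4) after N
t=23: at (1,5) after N
t=24: at (1,6) after N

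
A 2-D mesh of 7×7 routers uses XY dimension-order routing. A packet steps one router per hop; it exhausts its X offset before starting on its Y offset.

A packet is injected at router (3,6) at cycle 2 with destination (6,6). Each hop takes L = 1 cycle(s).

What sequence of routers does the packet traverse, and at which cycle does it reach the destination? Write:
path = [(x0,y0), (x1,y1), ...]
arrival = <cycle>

path = [(3,6), (4,6), (5,6), (6,6)]
arrival = 5

t=2: at (3,6)
t=3: at (4,6) after E
t=4: at (5,6) after E
t=5: at (6,6) after E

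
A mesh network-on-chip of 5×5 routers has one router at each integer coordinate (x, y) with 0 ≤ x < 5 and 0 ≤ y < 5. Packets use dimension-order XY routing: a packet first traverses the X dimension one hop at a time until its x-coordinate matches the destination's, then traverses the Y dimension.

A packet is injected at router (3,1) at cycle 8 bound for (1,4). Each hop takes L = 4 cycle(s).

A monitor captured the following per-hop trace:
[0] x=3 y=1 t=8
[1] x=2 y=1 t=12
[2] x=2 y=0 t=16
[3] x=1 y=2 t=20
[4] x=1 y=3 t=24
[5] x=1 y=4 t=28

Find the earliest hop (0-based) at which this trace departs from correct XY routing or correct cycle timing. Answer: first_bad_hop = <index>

first_bad_hop = 2

hop 1: step (-1,+0), +4 cyc — ok
hop 2: step (+0,-1), +4 cyc — BAD: Y-move but x=2≠1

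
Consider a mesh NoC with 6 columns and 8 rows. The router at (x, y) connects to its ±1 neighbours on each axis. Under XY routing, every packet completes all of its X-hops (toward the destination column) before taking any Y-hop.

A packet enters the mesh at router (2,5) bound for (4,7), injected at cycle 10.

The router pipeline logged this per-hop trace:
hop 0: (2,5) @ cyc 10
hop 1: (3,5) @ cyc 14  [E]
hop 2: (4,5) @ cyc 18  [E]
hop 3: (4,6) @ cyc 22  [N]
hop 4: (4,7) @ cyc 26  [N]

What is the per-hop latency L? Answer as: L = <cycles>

L = 4

Between hops 0 and 1 the cycle counter advances 14 − 10 = 4.
Per-hop latency L = Δcyc = 4.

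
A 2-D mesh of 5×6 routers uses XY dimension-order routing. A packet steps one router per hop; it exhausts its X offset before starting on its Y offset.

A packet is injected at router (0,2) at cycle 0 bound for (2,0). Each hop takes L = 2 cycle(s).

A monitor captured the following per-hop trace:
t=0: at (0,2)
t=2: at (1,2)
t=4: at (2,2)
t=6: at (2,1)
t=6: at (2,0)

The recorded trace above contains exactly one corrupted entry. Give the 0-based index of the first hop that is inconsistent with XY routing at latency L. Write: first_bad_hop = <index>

  1: Δx=+1 Δy=+0 Δt=2 [ok]
  2: Δx=+1 Δy=+0 Δt=2 [ok]
  3: Δx=+0 Δy=-1 Δt=2 [ok]
  4: Δx=+0 Δy=-1 Δt=0 [BAD: Δcyc=0≠L]

first_bad_hop = 4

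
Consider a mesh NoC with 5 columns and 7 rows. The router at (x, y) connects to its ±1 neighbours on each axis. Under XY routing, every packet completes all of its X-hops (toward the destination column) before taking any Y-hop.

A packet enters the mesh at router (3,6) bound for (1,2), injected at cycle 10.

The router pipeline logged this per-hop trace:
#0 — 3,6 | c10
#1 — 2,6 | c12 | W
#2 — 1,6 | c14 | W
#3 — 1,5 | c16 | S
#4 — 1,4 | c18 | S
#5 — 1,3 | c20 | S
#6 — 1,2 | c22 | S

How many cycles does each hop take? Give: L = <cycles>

L = 2

cyc[1] − cyc[0] = 12 − 10 = 2.
One hop costs L cycles, so L = 2.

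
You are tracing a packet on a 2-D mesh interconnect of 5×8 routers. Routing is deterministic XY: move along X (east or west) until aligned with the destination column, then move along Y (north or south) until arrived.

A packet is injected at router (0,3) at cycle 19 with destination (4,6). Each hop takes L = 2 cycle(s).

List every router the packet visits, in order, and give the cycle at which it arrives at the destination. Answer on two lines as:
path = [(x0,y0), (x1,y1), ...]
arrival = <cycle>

path = [(0,3), (1,3), (2,3), (3,3), (4,3), (4,4), (4,5), (4,6)]
arrival = 33

t=19: at (0,3)
t=21: at (1,3) after E
t=23: at (2,3) after E
t=25: at (3,3) after E
t=27: at (4,3) after E
t=29: at (4,4) after N
t=31: at (4,5) after N
t=33: at (4,6) after N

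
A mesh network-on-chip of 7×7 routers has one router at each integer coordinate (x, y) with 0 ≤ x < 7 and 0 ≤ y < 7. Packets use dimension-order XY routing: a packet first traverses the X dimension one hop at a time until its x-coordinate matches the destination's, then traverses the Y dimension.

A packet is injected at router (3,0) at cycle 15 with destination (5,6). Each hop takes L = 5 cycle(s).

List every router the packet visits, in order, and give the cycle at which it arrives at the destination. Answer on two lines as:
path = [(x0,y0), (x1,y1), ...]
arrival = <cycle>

path = [(3,0), (4,0), (5,0), (5,1), (5,2), (5,3), (5,4), (5,5), (5,6)]
arrival = 55

t=15: at (3,0)
t=20: at (4,0) after E
t=25: at (5,0) after E
t=30: at (5,1) after N
t=35: at (5,2) after N
t=40: at (5,3) after N
t=45: at (5,4) after N
t=50: at (5,5) after N
t=55: at (5,6) after N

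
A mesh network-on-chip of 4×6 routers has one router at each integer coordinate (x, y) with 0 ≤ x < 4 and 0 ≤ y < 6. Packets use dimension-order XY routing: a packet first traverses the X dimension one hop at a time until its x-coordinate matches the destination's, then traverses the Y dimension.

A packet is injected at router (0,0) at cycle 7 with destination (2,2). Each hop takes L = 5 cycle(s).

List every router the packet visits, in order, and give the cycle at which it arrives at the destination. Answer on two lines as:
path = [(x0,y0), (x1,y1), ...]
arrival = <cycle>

t=7: at (0,0)
t=12: at (1,0) after E
t=17: at (2,0) after E
t=22: at (2,1) after N
t=27: at (2,2) after N

path = [(0,0), (1,0), (2,0), (2,1), (2,2)]
arrival = 27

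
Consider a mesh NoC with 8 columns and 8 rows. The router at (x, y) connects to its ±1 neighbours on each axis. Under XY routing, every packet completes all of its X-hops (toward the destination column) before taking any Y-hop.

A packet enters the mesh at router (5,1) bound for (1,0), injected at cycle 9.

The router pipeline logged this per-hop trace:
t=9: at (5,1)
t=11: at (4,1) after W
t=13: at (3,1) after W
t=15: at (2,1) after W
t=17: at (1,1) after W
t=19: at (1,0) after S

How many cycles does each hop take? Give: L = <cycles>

L = 2

Δcyc across hop 0→1: 11 − 9 = 2.
One hop costs L cycles, so L = 2.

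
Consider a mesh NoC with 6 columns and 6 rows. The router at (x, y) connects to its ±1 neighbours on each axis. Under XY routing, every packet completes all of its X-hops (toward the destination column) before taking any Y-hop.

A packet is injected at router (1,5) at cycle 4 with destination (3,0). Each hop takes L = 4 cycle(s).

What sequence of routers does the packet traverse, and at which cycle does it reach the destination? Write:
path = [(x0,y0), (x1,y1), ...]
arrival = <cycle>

src (1,5)  cyc=4
E→(2,5)  cyc=8
E→(3,5)  cyc=12
S→(3,4)  cyc=16
S→(3,3)  cyc=20
S→(3,2)  cyc=24
S→(3,1)  cyc=28
S→(3,0)  cyc=32

path = [(1,5), (2,5), (3,5), (3,4), (3,3), (3,2), (3,1), (3,0)]
arrival = 32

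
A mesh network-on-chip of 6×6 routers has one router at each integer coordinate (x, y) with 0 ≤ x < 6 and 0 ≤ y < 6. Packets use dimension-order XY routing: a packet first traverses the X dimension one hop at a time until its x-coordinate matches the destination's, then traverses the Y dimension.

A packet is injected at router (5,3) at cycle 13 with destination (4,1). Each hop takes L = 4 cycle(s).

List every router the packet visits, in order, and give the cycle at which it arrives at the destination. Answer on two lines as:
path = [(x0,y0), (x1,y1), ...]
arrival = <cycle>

path = [(5,3), (4,3), (4,2), (4,1)]
arrival = 25

[0] x=5 y=3 t=13
[1] x=4 y=3 t=17 →W
[2] x=4 y=2 t=21 →S
[3] x=4 y=1 t=25 →S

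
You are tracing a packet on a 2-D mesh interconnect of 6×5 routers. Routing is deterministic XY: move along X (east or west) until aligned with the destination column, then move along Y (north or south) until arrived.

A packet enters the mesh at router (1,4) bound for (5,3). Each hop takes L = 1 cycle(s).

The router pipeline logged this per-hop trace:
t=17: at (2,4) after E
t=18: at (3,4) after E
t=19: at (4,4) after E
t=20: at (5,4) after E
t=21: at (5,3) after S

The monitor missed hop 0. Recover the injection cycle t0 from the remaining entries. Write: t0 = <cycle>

The first recorded entry is hop 1 at cycle 17.
Therefore t0 = 17 − L = 16.

t0 = 16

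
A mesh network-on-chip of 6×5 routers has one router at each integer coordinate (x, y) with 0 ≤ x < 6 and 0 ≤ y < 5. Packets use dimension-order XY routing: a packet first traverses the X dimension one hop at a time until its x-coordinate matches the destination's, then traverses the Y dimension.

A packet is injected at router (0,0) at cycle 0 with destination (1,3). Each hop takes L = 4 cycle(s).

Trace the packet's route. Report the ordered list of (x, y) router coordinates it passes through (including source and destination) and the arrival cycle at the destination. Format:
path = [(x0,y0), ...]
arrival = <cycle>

t=0: at (0,0)
t=4: at (1,0) after E
t=8: at (1,1) after N
t=12: at (1,2) after N
t=16: at (1,3) after N

path = [(0,0), (1,0), (1,1), (1,2), (1,3)]
arrival = 16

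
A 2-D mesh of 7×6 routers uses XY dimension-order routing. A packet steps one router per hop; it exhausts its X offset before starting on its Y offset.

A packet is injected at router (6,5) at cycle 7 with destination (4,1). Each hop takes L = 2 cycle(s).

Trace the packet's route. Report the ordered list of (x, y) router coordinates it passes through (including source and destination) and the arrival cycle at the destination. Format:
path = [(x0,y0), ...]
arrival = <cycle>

src (6,5)  cyc=7
W→(5,5)  cyc=9
W→(4,5)  cyc=11
S→(4,4)  cyc=13
S→(4,3)  cyc=15
S→(4,2)  cyc=17
S→(4,1)  cyc=19

path = [(6,5), (5,5), (4,5), (4,4), (4,3), (4,2), (4,1)]
arrival = 19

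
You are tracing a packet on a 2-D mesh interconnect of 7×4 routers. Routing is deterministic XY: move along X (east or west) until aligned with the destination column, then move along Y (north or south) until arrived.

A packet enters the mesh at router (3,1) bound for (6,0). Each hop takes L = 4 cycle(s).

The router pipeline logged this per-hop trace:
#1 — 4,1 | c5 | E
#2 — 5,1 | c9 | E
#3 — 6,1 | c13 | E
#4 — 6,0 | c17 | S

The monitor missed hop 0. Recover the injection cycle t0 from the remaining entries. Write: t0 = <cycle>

t0 = 1

At hop 1 the cycle is 5; in general cyc_k = t0 + kL.
Subtract one hop: t0 = 5 − 4 = 1.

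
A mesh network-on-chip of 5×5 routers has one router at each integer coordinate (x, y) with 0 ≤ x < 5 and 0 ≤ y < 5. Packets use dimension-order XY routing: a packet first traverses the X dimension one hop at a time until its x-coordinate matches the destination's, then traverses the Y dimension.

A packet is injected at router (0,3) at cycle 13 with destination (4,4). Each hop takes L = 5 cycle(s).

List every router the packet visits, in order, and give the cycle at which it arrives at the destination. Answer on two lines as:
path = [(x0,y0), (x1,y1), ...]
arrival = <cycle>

path = [(0,3), (1,3), (2,3), (3,3), (4,3), (4,4)]
arrival = 38

#0 — 0,3 | c13
#1 — 1,3 | c18 | E
#2 — 2,3 | c23 | E
#3 — 3,3 | c28 | E
#4 — 4,3 | c33 | E
#5 — 4,4 | c38 | N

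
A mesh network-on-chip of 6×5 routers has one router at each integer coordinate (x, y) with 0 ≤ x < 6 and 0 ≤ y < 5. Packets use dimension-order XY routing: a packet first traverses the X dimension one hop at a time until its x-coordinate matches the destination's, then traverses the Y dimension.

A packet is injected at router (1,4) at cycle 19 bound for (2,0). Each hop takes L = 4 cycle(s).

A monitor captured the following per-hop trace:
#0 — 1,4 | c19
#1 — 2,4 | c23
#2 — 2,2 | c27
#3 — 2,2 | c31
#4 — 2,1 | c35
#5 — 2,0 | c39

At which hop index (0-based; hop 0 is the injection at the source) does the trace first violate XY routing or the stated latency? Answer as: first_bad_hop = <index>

hop 1: step (+1,+0), +4 cyc — ok
hop 2: step (+0,-2), +4 cyc — BAD: non-unit step

first_bad_hop = 2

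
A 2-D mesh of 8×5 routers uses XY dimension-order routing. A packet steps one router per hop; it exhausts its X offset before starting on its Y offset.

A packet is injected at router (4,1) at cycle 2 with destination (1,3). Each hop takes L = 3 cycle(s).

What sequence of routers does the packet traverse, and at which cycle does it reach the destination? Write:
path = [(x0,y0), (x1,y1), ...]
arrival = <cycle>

path = [(4,1), (3,1), (2,1), (1,1), (1,2), (1,3)]
arrival = 17

  0. router=(4,1) cycle=2 (inject)
  1. router=(3,1) cycle=5 dir=W
  2. router=(2,1) cycle=8 dir=W
  3. router=(1,1) cycle=11 dir=W
  4. router=(1,2) cycle=14 dir=N
  5. router=(1,3) cycle=17 dir=N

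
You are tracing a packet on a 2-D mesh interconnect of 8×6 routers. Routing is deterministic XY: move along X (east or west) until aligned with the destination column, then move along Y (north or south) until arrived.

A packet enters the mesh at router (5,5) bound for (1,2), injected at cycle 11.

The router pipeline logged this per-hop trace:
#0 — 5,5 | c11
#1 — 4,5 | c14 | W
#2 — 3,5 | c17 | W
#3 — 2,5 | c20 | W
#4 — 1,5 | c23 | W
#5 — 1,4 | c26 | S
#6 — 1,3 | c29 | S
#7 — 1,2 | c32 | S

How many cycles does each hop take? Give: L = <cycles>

Δcyc across hop 0→1: 14 − 11 = 3.
Each hop adds L, hence L = 3.

L = 3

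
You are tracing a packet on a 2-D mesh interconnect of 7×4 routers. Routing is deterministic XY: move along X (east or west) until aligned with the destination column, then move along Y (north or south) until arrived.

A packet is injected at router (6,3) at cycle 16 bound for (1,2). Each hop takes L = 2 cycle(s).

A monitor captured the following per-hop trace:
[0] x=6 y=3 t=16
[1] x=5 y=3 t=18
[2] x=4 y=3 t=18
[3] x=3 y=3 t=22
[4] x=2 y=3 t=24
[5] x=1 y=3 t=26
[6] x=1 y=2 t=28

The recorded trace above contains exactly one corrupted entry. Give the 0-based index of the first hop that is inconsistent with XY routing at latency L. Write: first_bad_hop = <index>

[1] (-1,+0) / 2c ⇒ ok
[2] (-1,+0) / 0c ⇒ BAD: Δcyc=0≠L

first_bad_hop = 2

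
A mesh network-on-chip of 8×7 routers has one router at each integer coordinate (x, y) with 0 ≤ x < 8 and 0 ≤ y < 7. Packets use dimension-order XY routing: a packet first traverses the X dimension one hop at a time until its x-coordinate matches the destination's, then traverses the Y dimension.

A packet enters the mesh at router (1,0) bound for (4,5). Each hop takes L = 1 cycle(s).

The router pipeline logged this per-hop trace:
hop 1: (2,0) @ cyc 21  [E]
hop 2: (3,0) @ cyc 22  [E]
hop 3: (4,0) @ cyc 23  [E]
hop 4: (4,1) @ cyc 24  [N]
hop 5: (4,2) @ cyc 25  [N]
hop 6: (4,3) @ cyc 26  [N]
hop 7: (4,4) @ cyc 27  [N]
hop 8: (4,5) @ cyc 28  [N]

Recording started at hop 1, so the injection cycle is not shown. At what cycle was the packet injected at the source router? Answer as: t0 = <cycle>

Hop 1 reached at cycle 21; hop k is at t0 + k·L.
Subtract one hop: t0 = 21 − 1 = 20.

t0 = 20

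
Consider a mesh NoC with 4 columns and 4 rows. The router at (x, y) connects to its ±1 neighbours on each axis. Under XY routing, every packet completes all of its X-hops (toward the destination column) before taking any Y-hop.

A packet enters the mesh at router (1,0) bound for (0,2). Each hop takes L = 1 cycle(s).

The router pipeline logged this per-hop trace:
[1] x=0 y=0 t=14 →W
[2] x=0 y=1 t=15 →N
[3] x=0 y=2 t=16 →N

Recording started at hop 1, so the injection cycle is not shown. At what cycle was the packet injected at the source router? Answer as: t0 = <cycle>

Hop 1 reached at cycle 14; hop k is at t0 + k·L.
So t0 = 14 − 1·1 = 13.

t0 = 13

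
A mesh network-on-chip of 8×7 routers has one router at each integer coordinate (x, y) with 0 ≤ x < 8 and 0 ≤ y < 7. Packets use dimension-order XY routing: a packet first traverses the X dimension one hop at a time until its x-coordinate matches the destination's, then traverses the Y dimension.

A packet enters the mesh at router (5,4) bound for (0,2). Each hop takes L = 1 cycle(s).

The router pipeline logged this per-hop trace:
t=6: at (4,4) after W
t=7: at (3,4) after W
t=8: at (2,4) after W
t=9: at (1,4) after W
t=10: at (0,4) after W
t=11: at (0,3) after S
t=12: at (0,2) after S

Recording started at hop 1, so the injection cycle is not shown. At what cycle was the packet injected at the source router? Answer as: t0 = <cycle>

t0 = 5

cyc[1] = 6 and cyc[k] = t0 + k·L for every k.
Subtract one hop: t0 = 6 − 1 = 5.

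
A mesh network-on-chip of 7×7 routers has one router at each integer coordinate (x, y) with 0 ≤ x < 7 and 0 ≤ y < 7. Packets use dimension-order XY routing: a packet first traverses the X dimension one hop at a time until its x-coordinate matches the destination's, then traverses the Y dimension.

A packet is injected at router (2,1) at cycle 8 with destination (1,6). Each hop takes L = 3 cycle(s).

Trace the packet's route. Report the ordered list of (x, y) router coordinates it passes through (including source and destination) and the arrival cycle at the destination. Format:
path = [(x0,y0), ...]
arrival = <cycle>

path = [(2,1), (1,1), (1,2), (1,3), (1,4), (1,5), (1,6)]
arrival = 26

hop 0: (2,1) @ cyc 8
hop 1: (1,1) @ cyc 11  [W]
hop 2: (1,2) @ cyc 14  [N]
hop 3: (1,3) @ cyc 17  [N]
hop 4: (1,4) @ cyc 20  [N]
hop 5: (1,5) @ cyc 23  [N]
hop 6: (1,6) @ cyc 26  [N]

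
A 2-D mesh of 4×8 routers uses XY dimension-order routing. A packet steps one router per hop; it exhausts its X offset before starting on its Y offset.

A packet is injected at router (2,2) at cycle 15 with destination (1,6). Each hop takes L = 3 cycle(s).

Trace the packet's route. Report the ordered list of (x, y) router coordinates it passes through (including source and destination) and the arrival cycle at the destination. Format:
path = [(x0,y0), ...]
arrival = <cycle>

path = [(2,2), (1,2), (1,3), (1,4), (1,5), (1,6)]
arrival = 30

src (2,2)  cyc=15
W→(1,2)  cyc=18
N→(1,3)  cyc=21
N→(1,4)  cyc=24
N→(1,5)  cyc=27
N→(1,6)  cyc=30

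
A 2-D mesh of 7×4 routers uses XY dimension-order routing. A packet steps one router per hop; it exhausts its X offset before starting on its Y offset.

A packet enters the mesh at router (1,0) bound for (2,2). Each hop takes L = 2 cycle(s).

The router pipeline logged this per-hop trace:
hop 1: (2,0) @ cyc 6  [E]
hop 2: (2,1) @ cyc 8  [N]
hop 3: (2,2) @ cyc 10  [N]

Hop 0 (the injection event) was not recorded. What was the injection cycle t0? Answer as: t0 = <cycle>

t0 = 4

The first recorded entry is hop 1 at cycle 6.
So t0 = 6 − 1·2 = 4.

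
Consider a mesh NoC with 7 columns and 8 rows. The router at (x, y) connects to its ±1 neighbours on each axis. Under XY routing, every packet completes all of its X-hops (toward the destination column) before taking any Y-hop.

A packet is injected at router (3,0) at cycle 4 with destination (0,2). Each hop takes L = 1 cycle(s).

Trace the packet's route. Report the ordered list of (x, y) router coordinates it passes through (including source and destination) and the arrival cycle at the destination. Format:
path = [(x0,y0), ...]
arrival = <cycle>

path = [(3,0), (2,0), (1,0), (0,0), (0,1), (0,2)]
arrival = 9

t=4: at (3,0)
t=5: at (2,0) after W
t=6: at (1,0) after W
t=7: at (0,0) after W
t=8: at (0,1) after N
t=9: at (0,2) after N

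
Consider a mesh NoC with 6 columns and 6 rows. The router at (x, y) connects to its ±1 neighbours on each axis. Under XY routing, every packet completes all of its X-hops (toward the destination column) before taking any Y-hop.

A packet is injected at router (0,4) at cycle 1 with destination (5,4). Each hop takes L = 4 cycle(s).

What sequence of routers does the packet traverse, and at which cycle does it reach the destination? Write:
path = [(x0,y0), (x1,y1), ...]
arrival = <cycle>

path = [(0,4), (1,4), (2,4), (3,4), (4,4), (5,4)]
arrival = 21

t=1: at (0,4)
t=5: at (1,4) after E
t=9: at (2,4) after E
t=13: at (3,4) after E
t=17: at (4,4) after E
t=21: at (5,4) after E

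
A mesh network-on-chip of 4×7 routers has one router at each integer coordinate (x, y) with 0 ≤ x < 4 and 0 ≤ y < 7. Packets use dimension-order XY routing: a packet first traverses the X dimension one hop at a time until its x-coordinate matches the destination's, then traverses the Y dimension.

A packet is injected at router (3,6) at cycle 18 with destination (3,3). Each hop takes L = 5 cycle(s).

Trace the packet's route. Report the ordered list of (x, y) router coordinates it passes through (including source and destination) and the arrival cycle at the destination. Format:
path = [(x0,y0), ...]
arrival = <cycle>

path = [(3,6), (3,5), (3,4), (3,3)]
arrival = 33

t=18: at (3,6)
t=23: at (3,5) after S
t=28: at (3,4) after S
t=33: at (3,3) after S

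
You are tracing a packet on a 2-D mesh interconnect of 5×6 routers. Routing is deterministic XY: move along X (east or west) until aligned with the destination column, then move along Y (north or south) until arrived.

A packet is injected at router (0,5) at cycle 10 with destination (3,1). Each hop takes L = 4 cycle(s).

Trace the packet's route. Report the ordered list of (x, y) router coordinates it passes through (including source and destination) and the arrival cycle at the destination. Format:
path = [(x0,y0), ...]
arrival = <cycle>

path = [(0,5), (1,5), (2,5), (3,5), (3,4), (3,3), (3,2), (3,1)]
arrival = 38

#0 — 0,5 | c10
#1 — 1,5 | c14 | E
#2 — 2,5 | c18 | E
#3 — 3,5 | c22 | E
#4 — 3,4 | c26 | S
#5 — 3,3 | c30 | S
#6 — 3,2 | c34 | S
#7 — 3,1 | c38 | S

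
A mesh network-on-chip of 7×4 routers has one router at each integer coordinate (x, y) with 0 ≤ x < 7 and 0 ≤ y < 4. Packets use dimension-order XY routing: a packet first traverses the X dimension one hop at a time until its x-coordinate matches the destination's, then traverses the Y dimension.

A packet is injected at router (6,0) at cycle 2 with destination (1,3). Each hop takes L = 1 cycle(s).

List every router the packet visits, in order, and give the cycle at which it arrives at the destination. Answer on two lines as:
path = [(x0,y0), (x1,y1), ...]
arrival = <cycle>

src (6,0)  cyc=2
W→(5,0)  cyc=3
W→(4,0)  cyc=4
W→(3,0)  cyc=5
W→(2,0)  cyc=6
W→(1,0)  cyc=7
N→(1,1)  cyc=8
N→(1,2)  cyc=9
N→(1,3)  cyc=10

path = [(6,0), (5,0), (4,0), (3,0), (2,0), (1,0), (1,1), (1,2), (1,3)]
arrival = 10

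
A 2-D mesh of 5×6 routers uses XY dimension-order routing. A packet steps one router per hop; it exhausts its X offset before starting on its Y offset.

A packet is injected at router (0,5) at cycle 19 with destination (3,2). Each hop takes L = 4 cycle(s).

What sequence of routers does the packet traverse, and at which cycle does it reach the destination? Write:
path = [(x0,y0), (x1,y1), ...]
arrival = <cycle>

path = [(0,5), (1,5), (2,5), (3,5), (3,4), (3,3), (3,2)]
arrival = 43

src (0,5)  cyc=19
E→(1,5)  cyc=23
E→(2,5)  cyc=27
E→(3,5)  cyc=31
S→(3,4)  cyc=35
S→(3,3)  cyc=39
S→(3,2)  cyc=43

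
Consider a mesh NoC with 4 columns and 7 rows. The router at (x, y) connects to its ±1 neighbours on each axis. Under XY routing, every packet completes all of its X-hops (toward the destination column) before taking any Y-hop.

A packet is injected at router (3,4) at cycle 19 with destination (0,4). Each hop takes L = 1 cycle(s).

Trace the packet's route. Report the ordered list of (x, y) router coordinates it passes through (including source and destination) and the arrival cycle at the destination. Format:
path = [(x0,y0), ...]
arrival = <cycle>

src (3,4)  cyc=19
W→(2,4)  cyc=20
W→(1,4)  cyc=21
W→(0,4)  cyc=22

path = [(3,4), (2,4), (1,4), (0,4)]
arrival = 22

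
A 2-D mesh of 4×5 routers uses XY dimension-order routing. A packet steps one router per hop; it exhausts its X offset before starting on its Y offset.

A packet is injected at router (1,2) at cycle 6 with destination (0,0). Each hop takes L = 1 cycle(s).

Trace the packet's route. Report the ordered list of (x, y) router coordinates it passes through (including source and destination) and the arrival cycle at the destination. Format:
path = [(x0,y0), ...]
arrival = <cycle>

#0 — 1,2 | c6
#1 — 0,2 | c7 | W
#2 — 0,1 | c8 | S
#3 — 0,0 | c9 | S

path = [(1,2), (0,2), (0,1), (0,0)]
arrival = 9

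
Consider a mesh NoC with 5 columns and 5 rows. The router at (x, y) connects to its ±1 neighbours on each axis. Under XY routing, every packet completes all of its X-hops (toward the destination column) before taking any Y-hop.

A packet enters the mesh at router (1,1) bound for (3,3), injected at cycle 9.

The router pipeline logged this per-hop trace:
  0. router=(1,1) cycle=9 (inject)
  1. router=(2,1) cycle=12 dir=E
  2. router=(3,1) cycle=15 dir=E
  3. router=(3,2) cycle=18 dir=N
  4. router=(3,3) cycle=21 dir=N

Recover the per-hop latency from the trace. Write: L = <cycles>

From hop 0 (9) to hop 1 (12): +3 cycles.
One hop costs L cycles, so L = 3.

L = 3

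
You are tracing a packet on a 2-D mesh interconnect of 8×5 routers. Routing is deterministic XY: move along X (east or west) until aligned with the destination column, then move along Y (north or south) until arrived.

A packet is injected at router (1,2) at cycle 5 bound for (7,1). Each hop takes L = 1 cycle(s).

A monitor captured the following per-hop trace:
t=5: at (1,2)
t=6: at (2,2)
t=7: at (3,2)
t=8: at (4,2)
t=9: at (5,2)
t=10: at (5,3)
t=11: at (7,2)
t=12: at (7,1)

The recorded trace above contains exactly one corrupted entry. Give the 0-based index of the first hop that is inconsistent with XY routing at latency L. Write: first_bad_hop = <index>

  1: Δx=+1 Δy=+0 Δt=1 [ok]
  2: Δx=+1 Δy=+0 Δt=1 [ok]
  3: Δx=+1 Δy=+0 Δt=1 [ok]
  4: Δx=+1 Δy=+0 Δt=1 [ok]
  5: Δx=+0 Δy=+1 Δt=1 [BAD: Y-move but x=5≠7]

first_bad_hop = 5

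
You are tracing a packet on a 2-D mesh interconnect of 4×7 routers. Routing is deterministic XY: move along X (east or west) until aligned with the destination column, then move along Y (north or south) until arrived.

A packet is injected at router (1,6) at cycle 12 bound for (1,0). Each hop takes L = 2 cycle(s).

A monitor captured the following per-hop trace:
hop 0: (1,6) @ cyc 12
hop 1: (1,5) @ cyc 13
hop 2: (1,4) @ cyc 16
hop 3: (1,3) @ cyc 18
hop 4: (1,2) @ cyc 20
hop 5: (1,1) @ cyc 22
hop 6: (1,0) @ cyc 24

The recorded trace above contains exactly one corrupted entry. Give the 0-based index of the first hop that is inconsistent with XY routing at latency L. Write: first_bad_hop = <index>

first_bad_hop = 1

hop 1: step (+0,-1), +1 cyc — BAD: Δcyc=1≠L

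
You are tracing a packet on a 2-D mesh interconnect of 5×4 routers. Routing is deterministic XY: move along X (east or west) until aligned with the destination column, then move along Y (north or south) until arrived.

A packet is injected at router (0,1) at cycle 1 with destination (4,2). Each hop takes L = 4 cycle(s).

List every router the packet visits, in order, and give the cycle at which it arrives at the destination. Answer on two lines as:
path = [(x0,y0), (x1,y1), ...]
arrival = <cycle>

path = [(0,1), (1,1), (2,1), (3,1), (4,1), (4,2)]
arrival = 21

t=1: at (0,1)
t=5: at (1,1) after E
t=9: at (2,1) after E
t=13: at (3,1) after E
t=17: at (4,1) after E
t=21: at (4,2) after N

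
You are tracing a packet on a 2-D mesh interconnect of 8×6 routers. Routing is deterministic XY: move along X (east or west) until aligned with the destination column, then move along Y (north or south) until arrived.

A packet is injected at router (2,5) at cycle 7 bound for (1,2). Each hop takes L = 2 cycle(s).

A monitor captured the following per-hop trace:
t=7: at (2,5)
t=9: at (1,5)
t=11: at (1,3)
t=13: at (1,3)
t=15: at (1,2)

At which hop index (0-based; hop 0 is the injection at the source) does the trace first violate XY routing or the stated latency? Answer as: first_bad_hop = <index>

  1: Δx=-1 Δy=+0 Δt=2 [ok]
  2: Δx=+0 Δy=-2 Δt=2 [BAD: non-unit step]

first_bad_hop = 2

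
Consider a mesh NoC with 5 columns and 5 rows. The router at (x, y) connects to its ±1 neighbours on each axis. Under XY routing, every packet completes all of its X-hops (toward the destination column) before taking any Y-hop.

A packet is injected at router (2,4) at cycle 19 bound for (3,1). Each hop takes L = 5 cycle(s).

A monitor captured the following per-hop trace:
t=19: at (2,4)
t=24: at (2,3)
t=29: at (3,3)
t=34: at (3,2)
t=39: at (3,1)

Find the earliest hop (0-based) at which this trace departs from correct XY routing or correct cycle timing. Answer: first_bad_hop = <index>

first_bad_hop = 1

hop 1: step (+0,-1), +5 cyc — BAD: Y-move but x=2≠3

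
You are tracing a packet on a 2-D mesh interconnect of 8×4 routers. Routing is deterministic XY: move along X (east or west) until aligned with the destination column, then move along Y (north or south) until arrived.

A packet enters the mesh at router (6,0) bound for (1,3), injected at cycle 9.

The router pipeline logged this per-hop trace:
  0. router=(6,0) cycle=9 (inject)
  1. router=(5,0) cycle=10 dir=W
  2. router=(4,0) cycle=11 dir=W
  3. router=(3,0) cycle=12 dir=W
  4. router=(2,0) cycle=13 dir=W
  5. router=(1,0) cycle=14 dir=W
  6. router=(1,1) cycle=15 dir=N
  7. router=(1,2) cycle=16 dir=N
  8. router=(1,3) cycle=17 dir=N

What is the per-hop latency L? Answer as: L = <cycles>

From hop 0 (9) to hop 1 (10): +1 cycles.
Per-hop latency L = Δcyc = 1.

L = 1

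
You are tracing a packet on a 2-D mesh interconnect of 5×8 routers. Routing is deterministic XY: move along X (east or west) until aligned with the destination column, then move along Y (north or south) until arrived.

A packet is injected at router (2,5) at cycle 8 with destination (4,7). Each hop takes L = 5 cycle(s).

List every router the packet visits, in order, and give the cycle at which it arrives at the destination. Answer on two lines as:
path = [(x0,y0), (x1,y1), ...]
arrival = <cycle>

t=8: at (2,5)
t=13: at (3,5) after E
t=18: at (4,5) after E
t=23: at (4,6) after N
t=28: at (4,7) after N

path = [(2,5), (3,5), (4,5), (4,6), (4,7)]
arrival = 28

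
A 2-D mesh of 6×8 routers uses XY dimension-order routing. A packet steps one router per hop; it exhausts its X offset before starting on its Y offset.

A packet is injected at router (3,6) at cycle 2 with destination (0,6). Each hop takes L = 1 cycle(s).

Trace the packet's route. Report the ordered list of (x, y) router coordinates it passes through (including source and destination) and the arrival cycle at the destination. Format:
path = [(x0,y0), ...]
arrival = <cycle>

path = [(3,6), (2,6), (1,6), (0,6)]
arrival = 5

hop 0: (3,6) @ cyc 2
hop 1: (2,6) @ cyc 3  [W]
hop 2: (1,6) @ cyc 4  [W]
hop 3: (0,6) @ cyc 5  [W]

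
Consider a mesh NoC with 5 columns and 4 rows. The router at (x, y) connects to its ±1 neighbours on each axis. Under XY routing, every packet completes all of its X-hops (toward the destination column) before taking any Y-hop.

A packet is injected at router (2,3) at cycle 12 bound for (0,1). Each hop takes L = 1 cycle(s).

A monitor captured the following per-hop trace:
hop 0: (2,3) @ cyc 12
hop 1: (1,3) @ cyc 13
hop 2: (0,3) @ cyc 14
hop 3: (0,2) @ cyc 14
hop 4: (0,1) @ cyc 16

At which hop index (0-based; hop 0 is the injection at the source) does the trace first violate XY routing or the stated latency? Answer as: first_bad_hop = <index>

first_bad_hop = 3

  1: Δx=-1 Δy=+0 Δt=1 [ok]
  2: Δx=-1 Δy=+0 Δt=1 [ok]
  3: Δx=+0 Δy=-1 Δt=0 [BAD: Δcyc=0≠L]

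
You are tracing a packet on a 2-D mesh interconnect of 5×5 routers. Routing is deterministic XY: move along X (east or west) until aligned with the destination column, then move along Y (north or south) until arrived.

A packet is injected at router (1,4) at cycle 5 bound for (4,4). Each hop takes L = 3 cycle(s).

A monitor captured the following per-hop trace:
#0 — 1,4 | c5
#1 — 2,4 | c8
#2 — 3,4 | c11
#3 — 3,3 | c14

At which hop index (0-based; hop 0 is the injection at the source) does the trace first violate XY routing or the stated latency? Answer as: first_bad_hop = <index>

  1: Δx=+1 Δy=+0 Δt=3 [ok]
  2: Δx=+1 Δy=+0 Δt=3 [ok]
  3: Δx=+0 Δy=-1 Δt=3 [BAD: Y-move but x=3≠4]

first_bad_hop = 3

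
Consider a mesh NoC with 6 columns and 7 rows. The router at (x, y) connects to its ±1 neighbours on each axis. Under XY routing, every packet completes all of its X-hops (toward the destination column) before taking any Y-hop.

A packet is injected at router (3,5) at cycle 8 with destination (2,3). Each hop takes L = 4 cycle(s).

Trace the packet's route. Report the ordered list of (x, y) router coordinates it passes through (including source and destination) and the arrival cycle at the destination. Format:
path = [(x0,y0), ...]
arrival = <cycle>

hop 0: (3,5) @ cyc 8
hop 1: (2,5) @ cyc 12  [W]
hop 2: (2,4) @ cyc 16  [S]
hop 3: (2,3) @ cyc 20  [S]

path = [(3,5), (2,5), (2,4), (2,3)]
arrival = 20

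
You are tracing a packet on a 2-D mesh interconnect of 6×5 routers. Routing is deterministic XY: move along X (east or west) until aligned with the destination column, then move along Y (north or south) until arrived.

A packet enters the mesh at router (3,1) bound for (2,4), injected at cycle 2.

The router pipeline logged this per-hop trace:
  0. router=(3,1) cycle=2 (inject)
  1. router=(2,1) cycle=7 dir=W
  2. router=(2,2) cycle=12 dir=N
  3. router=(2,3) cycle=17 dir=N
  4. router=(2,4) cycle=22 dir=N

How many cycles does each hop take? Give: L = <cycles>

Between hops 0 and 1 the cycle counter advances 7 − 2 = 5.
Per-hop latency L = Δcyc = 5.

L = 5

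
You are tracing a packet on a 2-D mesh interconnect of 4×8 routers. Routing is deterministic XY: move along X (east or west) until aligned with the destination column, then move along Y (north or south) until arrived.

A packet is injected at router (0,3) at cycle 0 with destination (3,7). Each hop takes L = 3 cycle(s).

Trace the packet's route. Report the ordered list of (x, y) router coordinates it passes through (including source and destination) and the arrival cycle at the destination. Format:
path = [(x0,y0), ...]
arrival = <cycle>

path = [(0,3), (1,3), (2,3), (3,3), (3,4), (3,5), (3,6), (3,7)]
arrival = 21

#0 — 0,3 | c0
#1 — 1,3 | c3 | E
#2 — 2,3 | c6 | E
#3 — 3,3 | c9 | E
#4 — 3,4 | c12 | N
#5 — 3,5 | c15 | N
#6 — 3,6 | c18 | N
#7 — 3,7 | c21 | N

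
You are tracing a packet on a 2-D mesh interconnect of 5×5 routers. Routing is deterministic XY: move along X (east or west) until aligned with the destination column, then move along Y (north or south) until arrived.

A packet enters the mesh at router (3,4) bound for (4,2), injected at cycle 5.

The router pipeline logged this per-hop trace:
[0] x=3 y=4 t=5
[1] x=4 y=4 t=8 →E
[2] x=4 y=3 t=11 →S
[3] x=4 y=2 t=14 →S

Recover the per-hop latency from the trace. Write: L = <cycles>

Δcyc across hop 0→1: 8 − 5 = 3.
Per-hop latency L = Δcyc = 3.

L = 3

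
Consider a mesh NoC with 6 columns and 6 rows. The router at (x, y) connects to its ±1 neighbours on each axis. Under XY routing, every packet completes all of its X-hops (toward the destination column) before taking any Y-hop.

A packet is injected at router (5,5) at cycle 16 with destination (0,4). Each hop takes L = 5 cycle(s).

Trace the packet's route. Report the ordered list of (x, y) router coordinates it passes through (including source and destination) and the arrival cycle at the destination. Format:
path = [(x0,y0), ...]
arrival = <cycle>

path = [(5,5), (4,5), (3,5), (2,5), (1,5), (0,5), (0,4)]
arrival = 46

  0. router=(5,5) cycle=16 (inject)
  1. router=(4,5) cycle=21 dir=W
  2. router=(3,5) cycle=26 dir=W
  3. router=(2,5) cycle=31 dir=W
  4. router=(1,5) cycle=36 dir=W
  5. router=(0,5) cycle=41 dir=W
  6. router=(0,4) cycle=46 dir=S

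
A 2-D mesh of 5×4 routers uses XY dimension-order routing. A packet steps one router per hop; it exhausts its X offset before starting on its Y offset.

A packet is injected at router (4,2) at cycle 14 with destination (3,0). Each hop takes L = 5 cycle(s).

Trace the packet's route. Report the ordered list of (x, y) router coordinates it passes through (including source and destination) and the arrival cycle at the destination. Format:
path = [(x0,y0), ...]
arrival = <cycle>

  0. router=(4,2) cycle=14 (inject)
  1. router=(3,2) cycle=19 dir=W
  2. router=(3,1) cycle=24 dir=S
  3. router=(3,0) cycle=29 dir=S

path = [(4,2), (3,2), (3,1), (3,0)]
arrival = 29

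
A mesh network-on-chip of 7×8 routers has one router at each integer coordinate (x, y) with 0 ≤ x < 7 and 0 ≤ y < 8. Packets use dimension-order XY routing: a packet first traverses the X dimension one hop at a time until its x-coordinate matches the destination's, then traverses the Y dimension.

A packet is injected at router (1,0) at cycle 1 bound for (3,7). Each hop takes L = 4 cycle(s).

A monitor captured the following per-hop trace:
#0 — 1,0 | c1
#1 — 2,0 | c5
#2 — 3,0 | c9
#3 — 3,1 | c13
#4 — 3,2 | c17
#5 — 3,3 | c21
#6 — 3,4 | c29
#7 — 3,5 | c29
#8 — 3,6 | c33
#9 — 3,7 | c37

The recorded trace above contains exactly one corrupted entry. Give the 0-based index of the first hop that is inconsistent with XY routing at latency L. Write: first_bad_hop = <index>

  1: Δx=+1 Δy=+0 Δt=4 [ok]
  2: Δx=+1 Δy=+0 Δt=4 [ok]
  3: Δx=+0 Δy=+1 Δt=4 [ok]
  4: Δx=+0 Δy=+1 Δt=4 [ok]
  5: Δx=+0 Δy=+1 Δt=4 [ok]
  6: Δx=+0 Δy=+1 Δt=8 [BAD: Δcyc=8≠L]

first_bad_hop = 6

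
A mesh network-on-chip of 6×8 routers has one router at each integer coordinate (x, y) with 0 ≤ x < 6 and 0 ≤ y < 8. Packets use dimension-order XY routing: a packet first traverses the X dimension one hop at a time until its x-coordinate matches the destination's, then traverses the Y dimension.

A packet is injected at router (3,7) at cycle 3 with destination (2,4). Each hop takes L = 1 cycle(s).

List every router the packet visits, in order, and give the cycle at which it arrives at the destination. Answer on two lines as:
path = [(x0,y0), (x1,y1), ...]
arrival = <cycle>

path = [(3,7), (2,7), (2,6), (2,5), (2,4)]
arrival = 7

[0] x=3 y=7 t=3
[1] x=2 y=7 t=4 →W
[2] x=2 y=6 t=5 →S
[3] x=2 y=5 t=6 →S
[4] x=2 y=4 t=7 →S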